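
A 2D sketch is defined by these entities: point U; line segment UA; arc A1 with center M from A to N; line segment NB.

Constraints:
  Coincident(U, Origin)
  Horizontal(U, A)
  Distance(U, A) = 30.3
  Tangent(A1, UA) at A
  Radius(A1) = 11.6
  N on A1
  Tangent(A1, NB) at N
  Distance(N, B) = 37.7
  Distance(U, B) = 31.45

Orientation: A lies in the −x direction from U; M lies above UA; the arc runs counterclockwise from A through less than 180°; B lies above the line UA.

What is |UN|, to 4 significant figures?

22.14

Checks: |MN| = 11.60 ✓; ∠(MN, NB) = 90.00° ✓; |NB| = 37.70 ✓; |UB| = 31.45 ✓.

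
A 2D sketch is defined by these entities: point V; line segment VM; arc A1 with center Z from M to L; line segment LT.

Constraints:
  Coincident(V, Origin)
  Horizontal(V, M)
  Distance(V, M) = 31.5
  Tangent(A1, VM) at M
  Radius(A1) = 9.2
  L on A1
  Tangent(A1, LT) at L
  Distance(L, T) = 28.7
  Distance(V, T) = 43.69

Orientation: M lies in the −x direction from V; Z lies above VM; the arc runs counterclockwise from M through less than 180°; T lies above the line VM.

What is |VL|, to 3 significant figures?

24.1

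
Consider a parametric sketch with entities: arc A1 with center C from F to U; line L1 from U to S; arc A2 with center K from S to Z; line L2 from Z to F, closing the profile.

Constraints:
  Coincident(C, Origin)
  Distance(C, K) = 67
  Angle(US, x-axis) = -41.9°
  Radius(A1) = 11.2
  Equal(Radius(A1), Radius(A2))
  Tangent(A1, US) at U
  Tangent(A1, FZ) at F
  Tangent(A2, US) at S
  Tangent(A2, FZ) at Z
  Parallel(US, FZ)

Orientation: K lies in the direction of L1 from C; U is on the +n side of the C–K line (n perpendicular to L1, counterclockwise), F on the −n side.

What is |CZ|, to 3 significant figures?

67.9

The slot axis is L1's direction at -41.9°, so u = (cos -41.9°, sin -41.9°) = (0.744, -0.668) and n = (−sin -41.9°, cos -41.9°) = (0.668, 0.744). C is at the origin and K lies 67.0 along u from C, so K = 67.0·u = (49.9, -44.7). Tangency of A1 to both parallel lines with radius 11.2 puts U and F at C ± 11.2·n: U = (7.48, 8.34), F = (-7.48, -8.34). Equal radii place S and Z the same way about K: S = K + 11.2·n = (57.3, -36.4), Z = K − 11.2·n = (42.4, -53.1). Then |CZ| = |Z − C| = 67.9.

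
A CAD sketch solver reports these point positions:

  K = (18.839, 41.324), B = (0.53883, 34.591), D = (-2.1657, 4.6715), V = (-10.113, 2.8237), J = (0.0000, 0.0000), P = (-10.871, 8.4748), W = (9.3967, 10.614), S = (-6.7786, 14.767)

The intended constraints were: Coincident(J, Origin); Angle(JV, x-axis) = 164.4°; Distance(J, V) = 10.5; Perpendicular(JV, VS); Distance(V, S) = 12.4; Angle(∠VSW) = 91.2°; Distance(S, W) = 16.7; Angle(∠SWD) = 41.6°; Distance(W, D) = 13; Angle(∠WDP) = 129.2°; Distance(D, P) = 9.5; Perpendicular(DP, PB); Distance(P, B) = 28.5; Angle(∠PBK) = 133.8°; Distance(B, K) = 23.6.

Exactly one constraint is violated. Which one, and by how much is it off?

Distance(B, K) = 23.6 — off by 4.10.

J = (0.00, 0.00) ✓; JV at 164.4° ✓; |JV| = 10.50 ✓; ∠(JV, VS) = 90.00° ✓; |VS| = 12.40 ✓; ∠VSW = 91.20° ✓; |SW| = 16.70 ✓; ∠SWD = 41.60° ✓; |WD| = 13.00 ✓; ∠WDP = 129.2° ✓; |DP| = 9.500 ✓; ∠(DP, PB) = 90.00° ✓; |PB| = 28.50 ✓; ∠PBK = 133.8° ✓; |BK| = 19.50 ✗.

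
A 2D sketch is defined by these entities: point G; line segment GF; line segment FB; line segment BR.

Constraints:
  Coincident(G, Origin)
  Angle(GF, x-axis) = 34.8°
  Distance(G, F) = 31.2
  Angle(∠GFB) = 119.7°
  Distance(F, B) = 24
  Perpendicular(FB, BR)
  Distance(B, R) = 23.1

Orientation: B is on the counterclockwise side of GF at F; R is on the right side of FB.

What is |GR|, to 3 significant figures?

63.9

∠GFB = 119.7°, so FB runs at 34.8° + (180° − 119.7°) = 95.1° from the x-axis; with |FB| = 24.0, B = F + 24.0·(cos 95.1°, sin 95.1°) = (23.5, 41.7). FB is perpendicular to BR; with |BR| = 23.1 on the right of FB, R = B + 23.1·(0.996, 0.0889) = (46.5, 43.8). Then |GR| = |R − G| = 63.9.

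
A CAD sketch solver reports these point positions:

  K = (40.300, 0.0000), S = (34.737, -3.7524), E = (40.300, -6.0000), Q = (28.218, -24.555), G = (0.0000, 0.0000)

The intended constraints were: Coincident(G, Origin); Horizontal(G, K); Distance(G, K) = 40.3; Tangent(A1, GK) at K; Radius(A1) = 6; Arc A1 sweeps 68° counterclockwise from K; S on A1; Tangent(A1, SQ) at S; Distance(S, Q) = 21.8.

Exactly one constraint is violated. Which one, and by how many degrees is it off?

Tangent(A1, SQ) at S — off by 4.60°.

G = (0.00, 0.00) ✓; G.y = 0.00, K.y = 0.00 ✓; |GK| = 40.30 ✓; ∠(EK, KG) = 90.00° ✓; |EK| = 6.000 ✓; bearing(E→S) − bearing(E→K) = 68.00° ✓; |ES| = 6.000 ✓; ∠(ES, SQ) = 85.40° ✗; |SQ| = 21.80 ✓.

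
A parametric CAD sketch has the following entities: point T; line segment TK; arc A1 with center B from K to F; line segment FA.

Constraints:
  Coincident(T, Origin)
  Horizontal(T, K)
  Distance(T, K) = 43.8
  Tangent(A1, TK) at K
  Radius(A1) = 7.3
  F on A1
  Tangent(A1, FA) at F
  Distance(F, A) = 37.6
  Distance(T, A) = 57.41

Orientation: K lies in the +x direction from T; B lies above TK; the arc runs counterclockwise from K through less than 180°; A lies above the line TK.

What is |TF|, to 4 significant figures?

51.53

Checks: ∠(BK, KT) = 90.00° ✓; |BK| = 7.300 ✓; |BF| = 7.300 ✓; ∠(BF, FA) = 90.00° ✓; |FA| = 37.60 ✓; |TA| = 57.41 ✓.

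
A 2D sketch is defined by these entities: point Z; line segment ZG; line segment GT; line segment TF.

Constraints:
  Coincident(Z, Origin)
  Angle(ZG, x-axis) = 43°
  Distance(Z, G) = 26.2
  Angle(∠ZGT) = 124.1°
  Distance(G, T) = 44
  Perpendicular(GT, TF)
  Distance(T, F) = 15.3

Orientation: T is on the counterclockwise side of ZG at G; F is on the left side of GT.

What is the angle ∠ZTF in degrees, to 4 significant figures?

69.71°

Z is at the origin; ZG runs at 43.0° with length 26.2, so G = 26.2·(cos 43.0°, sin 43.0°) = (19.16, 17.87). ∠ZGT = 124.1°, so GT runs at 43.0° + (180° − 124.1°) = 98.90° from the x-axis; with |GT| = 44.0, T = G + 44.0·(cos 98.90°, sin 98.90°) = (12.35, 61.34). GT is perpendicular to TF; with |TF| = 15.3 on the left of GT, F = T + 15.3·(-0.9880, -0.1547) = (-2.762, 58.97). Then cos ∠ZTF = TZ·TF / (|TZ||TF|), giving 69.71°.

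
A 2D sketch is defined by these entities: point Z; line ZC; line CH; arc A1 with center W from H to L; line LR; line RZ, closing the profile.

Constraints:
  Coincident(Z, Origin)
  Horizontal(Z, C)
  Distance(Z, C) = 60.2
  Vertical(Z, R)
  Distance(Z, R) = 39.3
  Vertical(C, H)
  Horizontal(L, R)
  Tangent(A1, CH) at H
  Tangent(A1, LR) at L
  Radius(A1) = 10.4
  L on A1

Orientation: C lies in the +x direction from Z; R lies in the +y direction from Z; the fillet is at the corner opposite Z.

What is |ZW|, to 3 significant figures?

57.6

Z is at the origin; Z and C share the same y with |ZC| = 60.2 and C on the +x side, so C = (60.2, 0.00). ZR is vertical with |ZR| = 39.3 and R on the +y side, so R = (0.00, 39.3). The virtual corner opposite Z is at (60.2, 39.3). The tangent condition forces WH to be normal to CH and the tangent condition forces WL to be normal to LR, with radius 10.4, so the center W sits 10.4 in from both sides at W = (49.8, 28.9). Then |ZW| = |W − Z| = 57.6.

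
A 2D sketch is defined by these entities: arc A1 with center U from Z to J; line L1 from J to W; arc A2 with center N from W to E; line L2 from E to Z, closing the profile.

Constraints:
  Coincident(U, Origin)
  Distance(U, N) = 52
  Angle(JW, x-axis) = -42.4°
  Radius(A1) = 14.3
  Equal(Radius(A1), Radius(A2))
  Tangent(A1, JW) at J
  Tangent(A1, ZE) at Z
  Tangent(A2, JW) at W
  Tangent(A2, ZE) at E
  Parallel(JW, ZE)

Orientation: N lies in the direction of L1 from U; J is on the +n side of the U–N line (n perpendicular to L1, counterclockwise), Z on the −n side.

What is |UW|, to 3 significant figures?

53.9

The slot axis is L1's direction at -42.4°, so u = (cos -42.4°, sin -42.4°) = (0.738, -0.674) and n = (−sin -42.4°, cos -42.4°) = (0.674, 0.738). U is at the origin and N lies 52.0 along u from U, so N = 52.0·u = (38.4, -35.1). Tangency of A1 to both parallel lines with radius 14.3 puts J and Z at U ± 14.3·n: J = (9.64, 10.6), Z = (-9.64, -10.6). Equal radii place W and E the same way about N: W = N + 14.3·n = (48.0, -24.5), E = N − 14.3·n = (28.8, -45.6). Then |UW| = |W − U| = 53.9.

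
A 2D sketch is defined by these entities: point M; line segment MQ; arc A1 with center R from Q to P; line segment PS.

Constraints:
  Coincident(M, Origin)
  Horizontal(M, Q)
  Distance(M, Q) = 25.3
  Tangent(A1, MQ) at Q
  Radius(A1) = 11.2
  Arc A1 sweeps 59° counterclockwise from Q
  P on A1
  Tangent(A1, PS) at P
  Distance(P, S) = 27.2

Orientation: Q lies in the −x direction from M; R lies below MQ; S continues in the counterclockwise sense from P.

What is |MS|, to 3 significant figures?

56.7

M is at the origin; MQ is horizontal with |MQ| = 25.3 and Q on the −x side, so Q = (-25.3, 0.00). A1 meets MQ tangentially, so RQ is at right angles to MQ, so R = Q + (0, -11.2) = (-25.3, -11.2). On A1, Q sits at bearing 90° from R; a 59° counterclockwise sweep puts P at bearing 149°, so P = R + 11.2·(cos 149°, sin 149°) = (-34.9, -5.43). Tangency of A1 to PS means the radius RP is perpendicular to PS, so PS runs along (−sin 149°, cos 149°); with |PS| = 27.2, S = (-48.9, -28.7). Then |MS| = |S − M| = 56.7.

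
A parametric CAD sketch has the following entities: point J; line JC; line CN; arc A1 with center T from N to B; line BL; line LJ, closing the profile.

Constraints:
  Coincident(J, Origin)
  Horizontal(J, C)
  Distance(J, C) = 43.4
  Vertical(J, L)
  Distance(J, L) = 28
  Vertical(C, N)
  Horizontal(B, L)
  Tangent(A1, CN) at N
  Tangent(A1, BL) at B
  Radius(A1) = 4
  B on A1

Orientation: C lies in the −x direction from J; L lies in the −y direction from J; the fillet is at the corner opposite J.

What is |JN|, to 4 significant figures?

49.59

The virtual corner opposite J is at (-43.40, -28.00). Tangency of A1 to CN means the radius TN is perpendicular to CN and since A1 is tangent to BL there, TB ⟂ BL, with radius 4.0, so the center T sits 4.0 in from both sides at T = (-39.40, -24.00). That places the tangent points at N = (-43.40, -24.00) on CN and B = (-39.40, -28.00) on BL. Then |JN| = |N − J| = 49.59.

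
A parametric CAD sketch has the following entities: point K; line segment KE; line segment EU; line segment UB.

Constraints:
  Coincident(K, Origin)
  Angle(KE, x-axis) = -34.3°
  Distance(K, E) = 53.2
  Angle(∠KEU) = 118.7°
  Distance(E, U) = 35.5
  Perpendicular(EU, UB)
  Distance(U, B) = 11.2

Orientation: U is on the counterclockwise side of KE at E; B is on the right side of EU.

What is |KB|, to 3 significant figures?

84.1

K is at the origin; KE runs at -34.3° with length 53.2, so E = 53.2·(cos -34.3°, sin -34.3°) = (43.9, -30.0). ∠KEU = 118.7°, so EU runs at -34.3° + (180° − 118.7°) = 27.0° from the x-axis; with |EU| = 35.5, U = E + 35.5·(cos 27.0°, sin 27.0°) = (75.6, -13.9). EU ⟂ UB; with |UB| = 11.2 on the right of EU, B = U + 11.2·(0.454, -0.891) = (80.7, -23.8). Then |KB| = |B − K| = 84.1.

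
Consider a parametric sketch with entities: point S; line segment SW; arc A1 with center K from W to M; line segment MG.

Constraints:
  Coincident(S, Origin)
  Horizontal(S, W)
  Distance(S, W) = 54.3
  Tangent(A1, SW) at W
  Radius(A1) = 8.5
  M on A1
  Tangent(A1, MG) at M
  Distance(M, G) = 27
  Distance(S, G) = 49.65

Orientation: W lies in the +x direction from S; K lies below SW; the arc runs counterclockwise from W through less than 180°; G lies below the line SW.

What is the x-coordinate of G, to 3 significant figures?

38.2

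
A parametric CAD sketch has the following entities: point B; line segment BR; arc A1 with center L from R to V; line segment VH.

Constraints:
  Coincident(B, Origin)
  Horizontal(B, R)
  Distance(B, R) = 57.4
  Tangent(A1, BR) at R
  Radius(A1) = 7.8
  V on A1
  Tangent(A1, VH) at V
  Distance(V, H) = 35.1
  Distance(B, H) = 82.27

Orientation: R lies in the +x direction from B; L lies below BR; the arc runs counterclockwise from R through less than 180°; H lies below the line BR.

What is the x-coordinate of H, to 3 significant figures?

71.4

Checks: B.y = 0.00, R.y = 0.00 ✓; |LV| = 7.800 ✓; ∠(LV, VH) = 90.00° ✓; |VH| = 35.10 ✓; |BH| = 82.27 ✓.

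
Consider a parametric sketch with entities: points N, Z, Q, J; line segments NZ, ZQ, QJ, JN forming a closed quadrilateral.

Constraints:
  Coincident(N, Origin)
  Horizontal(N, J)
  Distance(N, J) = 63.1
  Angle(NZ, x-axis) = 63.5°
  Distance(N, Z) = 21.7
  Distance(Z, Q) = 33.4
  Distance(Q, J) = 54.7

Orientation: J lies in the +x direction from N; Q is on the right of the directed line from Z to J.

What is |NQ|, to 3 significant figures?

17.3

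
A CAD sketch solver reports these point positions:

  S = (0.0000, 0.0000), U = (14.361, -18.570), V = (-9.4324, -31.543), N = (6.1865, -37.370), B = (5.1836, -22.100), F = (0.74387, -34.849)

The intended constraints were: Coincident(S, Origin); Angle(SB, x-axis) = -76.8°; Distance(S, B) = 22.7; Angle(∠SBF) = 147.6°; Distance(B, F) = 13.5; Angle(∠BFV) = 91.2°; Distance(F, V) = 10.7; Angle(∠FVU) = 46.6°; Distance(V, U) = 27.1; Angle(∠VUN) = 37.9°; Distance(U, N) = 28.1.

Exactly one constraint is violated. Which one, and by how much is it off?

Distance(U, N) = 28.1 — off by 7.60.

S = (0.00, 0.00) ✓; SB at -76.80° ✓; |SB| = 22.70 ✓; ∠SBF = 147.6° ✓; |BF| = 13.50 ✓; ∠BFV = 91.20° ✓; |FV| = 10.70 ✓; ∠FVU = 46.60° ✓; |VU| = 27.10 ✓; ∠VUN = 37.90° ✓; |UN| = 20.50 ✗.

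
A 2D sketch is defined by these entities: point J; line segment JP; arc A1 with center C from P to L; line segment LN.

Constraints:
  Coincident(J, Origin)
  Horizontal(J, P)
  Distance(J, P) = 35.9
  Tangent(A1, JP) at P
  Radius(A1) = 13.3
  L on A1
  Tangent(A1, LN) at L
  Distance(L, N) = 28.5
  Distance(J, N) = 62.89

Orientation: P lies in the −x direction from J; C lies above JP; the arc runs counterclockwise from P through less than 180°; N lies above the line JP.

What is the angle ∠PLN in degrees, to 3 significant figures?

113°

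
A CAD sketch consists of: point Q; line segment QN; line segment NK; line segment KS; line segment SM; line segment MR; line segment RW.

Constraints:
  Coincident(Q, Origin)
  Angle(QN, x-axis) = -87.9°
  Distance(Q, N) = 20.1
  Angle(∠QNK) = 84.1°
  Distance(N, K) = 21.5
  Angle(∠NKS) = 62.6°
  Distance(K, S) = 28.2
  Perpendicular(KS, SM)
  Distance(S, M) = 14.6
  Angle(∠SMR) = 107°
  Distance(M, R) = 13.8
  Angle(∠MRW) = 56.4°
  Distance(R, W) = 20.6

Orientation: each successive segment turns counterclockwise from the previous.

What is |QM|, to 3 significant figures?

6.72

Q is at the origin; QN runs at -87.9° with length 20.1, so N = (0.737, -20.1). ∠QNK = 84.1° gives NK at 8.00° from the x-axis; with |NK| = 21.5, K = (22.0, -17.1). ∠NKS = 62.6° gives KS at 125° from the x-axis; with |KS| = 28.2, S = (5.69, 5.89). The perpendicularity gives SM at right angles to KS, so SM runs at -145°; with |SM| = 14.6, M = (-6.21, -2.57). Then |QM| = |M − Q| = 6.72.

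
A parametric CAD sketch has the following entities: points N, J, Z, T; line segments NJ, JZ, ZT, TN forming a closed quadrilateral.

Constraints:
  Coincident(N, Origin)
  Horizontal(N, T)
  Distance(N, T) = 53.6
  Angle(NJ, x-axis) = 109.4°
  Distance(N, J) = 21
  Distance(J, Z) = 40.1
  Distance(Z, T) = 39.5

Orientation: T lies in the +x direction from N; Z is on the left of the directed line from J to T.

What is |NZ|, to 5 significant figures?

44.933

Checks: |JZ| = 40.10 ✓; |ZT| = 39.50 ✓.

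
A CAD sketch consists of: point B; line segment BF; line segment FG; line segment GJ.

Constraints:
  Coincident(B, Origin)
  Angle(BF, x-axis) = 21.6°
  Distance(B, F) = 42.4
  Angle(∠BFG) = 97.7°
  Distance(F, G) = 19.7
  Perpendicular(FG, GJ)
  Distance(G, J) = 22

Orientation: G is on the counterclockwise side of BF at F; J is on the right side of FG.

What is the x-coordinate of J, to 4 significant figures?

56.05

B is at the origin; BF runs at 21.6° with length 42.4, so F = 42.4·(cos 21.6°, sin 21.6°) = (39.42, 15.61). ∠BFG = 97.7°, so FG runs at 21.6° + (180° − 97.7°) = 103.9° from the x-axis; with |FG| = 19.7, G = F + 19.7·(cos 103.9°, sin 103.9°) = (34.69, 34.73). FG ⟂ GJ; with |GJ| = 22.0 on the right of FG, J = G + 22.0·(0.9707, 0.2402) = (56.05, 40.02). So J.x = 56.05.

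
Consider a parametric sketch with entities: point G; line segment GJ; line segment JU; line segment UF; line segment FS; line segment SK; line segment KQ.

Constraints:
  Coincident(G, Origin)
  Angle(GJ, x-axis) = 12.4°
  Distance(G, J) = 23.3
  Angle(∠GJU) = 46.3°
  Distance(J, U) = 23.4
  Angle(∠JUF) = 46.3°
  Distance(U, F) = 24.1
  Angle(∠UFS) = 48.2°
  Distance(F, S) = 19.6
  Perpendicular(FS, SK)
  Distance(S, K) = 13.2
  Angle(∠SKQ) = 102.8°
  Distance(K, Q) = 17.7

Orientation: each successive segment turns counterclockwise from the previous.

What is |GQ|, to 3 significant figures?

8.15

G is at the origin; GJ runs at 12.4° with length 23.3, so J = (22.8, 5.00). ∠GJU = 46.3° gives JU at 146° from the x-axis; with |JU| = 23.4, U = (3.33, 18.1). ∠JUF = 46.3° gives UF at -80.2° from the x-axis; with |UF| = 24.1, F = (7.44, -5.69). ∠UFS = 48.2° gives FS at 51.6° from the x-axis; with |FS| = 19.6, S = (19.6, 9.67). FS is perpendicular to SK, so SK runs at 142°; with |SK| = 13.2, K = (9.27, 17.9). ∠SKQ = 102.8° gives KQ at -141° from the x-axis; with |KQ| = 17.7, Q = (-4.53, 6.77). Then |GQ| = |Q − G| = 8.15.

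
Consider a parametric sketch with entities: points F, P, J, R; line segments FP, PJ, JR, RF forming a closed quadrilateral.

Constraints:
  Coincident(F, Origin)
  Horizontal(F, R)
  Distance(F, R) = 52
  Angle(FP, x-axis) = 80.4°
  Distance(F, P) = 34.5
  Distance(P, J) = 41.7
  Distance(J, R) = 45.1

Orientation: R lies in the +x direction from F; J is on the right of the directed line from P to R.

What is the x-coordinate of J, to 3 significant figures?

7.55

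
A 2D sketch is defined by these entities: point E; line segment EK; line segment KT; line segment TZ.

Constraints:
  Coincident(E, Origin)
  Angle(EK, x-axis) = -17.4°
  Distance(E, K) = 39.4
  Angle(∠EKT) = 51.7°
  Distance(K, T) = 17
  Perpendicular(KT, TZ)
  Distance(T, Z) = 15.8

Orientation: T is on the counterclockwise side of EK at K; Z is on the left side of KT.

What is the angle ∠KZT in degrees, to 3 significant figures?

47.1°

E is at the origin; EK runs at -17.4° with length 39.4, so K = 39.4·(cos -17.4°, sin -17.4°) = (37.6, -11.8). ∠EKT = 51.7°, so KT runs at -17.4° + (180° − 51.7°) = 111° from the x-axis; with |KT| = 17.0, T = K + 17.0·(cos 111°, sin 111°) = (31.5, 4.10). The perpendicularity gives TZ at right angles to KT; with |TZ| = 15.8 on the left of KT, Z = T + 15.8·(-0.934, -0.357) = (16.8, -1.54). Then cos ∠KZT = ZK·ZT / (|ZK||ZT|), giving 47.1°.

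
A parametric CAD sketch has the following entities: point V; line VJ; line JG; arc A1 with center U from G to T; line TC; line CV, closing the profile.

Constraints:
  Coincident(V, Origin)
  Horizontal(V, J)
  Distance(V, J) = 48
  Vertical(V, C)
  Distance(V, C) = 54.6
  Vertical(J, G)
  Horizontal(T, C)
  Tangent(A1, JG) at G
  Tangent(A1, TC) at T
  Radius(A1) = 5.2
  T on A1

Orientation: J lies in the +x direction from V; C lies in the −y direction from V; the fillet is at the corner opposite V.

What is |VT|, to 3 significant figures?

69.4

V is at the origin; V and J share the same y with |VJ| = 48.0 and J on the +x side, so J = (48.0, 0.00). V and C share the same x with |VC| = 54.6 and C on the −y side, so C = (0.00, -54.6). The virtual corner opposite V is at (48.0, -54.6). A1 meets JG tangentially, so UG is at right angles to JG and A1 meets TC tangentially, so UT is at right angles to TC, with radius 5.2, so the center U sits 5.2 in from both sides at U = (42.8, -49.4). That places the tangent points at G = (48.0, -49.4) on JG and T = (42.8, -54.6) on TC. Then |VT| = |T − V| = 69.4.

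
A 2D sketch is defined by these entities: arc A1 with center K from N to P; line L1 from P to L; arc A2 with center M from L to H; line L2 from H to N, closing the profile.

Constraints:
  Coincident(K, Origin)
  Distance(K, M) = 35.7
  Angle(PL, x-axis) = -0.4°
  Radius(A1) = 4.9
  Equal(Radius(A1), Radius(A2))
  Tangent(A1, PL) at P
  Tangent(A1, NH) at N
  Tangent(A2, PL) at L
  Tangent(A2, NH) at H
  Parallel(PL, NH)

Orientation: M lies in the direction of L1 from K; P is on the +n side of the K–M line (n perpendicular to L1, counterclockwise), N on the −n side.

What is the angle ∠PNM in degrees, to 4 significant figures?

82.18°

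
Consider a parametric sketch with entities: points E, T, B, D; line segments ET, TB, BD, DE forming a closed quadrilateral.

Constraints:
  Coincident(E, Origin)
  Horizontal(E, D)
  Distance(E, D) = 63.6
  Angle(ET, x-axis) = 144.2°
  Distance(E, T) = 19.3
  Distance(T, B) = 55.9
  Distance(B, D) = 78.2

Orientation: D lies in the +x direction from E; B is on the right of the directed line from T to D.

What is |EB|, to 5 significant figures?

42.905

Checks: |TB| = 55.90 ✓; |BD| = 78.20 ✓.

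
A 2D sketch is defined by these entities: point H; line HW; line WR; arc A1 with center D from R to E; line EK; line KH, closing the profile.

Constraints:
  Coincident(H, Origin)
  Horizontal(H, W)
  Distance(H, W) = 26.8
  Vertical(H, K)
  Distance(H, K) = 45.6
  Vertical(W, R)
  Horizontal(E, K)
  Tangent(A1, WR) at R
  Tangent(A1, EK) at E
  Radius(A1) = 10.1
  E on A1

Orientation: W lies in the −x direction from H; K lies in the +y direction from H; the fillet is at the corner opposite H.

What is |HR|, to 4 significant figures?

44.48

H is at the origin; H and W share the same y with |HW| = 26.8 and W on the −x side, so W = (-26.80, 0.000). HK is vertical with |HK| = 45.6 and K on the +y side, so K = (0.000, 45.60). The virtual corner opposite H is at (-26.80, 45.60). Tangency of A1 to WR means the radius DR is perpendicular to WR and the tangent condition forces DE to be normal to EK, with radius 10.1, so the center D sits 10.1 in from both sides at D = (-16.70, 35.50). That places the tangent points at R = (-26.80, 35.50) on WR and E = (-16.70, 45.60) on EK. Then |HR| = |R − H| = 44.48.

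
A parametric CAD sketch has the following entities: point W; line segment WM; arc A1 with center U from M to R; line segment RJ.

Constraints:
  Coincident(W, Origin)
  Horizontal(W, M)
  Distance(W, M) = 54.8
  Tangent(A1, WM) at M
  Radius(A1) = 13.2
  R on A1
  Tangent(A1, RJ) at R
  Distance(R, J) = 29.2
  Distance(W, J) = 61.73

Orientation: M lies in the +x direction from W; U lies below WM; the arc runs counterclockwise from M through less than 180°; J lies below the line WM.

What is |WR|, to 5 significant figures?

44.009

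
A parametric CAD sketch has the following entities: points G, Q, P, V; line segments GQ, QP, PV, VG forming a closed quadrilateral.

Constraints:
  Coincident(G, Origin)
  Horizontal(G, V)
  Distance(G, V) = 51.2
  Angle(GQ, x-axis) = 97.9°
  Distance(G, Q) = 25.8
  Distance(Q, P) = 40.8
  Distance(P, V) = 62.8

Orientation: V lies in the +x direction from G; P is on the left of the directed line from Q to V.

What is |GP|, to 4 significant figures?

60.91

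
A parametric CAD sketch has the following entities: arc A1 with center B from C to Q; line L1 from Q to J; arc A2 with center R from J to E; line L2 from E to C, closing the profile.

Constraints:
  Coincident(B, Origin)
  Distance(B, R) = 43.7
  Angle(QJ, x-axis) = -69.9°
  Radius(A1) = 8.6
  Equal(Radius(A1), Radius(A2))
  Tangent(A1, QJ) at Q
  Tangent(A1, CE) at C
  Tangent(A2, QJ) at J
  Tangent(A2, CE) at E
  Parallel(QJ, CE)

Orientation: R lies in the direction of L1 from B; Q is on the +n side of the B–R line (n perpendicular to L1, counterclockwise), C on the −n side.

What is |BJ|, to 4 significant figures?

44.54

The slot axis is L1's direction at -69.9°, so u = (cos -69.9°, sin -69.9°) = (0.3437, -0.9391) and n = (−sin -69.9°, cos -69.9°) = (0.9391, 0.3437). B is at the origin and R lies 43.7 along u from B, so R = 43.7·u = (15.02, -41.04). Tangency of A1 to both parallel lines with radius 8.6 puts Q and C at B ± 8.6·n: Q = (8.076, 2.955), C = (-8.076, -2.955). Equal radii place J and E the same way about R: J = R + 8.6·n = (23.09, -38.08), E = R − 8.6·n = (6.942, -43.99). Then |BJ| = |J − B| = 44.54.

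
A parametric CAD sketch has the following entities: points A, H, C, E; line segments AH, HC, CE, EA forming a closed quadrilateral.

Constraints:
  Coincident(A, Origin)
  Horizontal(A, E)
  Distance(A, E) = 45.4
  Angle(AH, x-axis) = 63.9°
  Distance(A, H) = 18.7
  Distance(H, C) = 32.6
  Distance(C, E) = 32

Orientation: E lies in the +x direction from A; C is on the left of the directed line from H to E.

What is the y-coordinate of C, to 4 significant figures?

31.02

A is at the origin; A and E share the same y with |AE| = 45.4 and E in +x, so E = (45.4, 0). AH runs at 63.9° with |AH| = 18.7, so H = (8.227, 16.79). C is determined by |HC| = 32.6 and |CE| = 32.0 together: it lies at the intersection of circle(H, 32.6) and circle(E, 32.0). With |HE| = 40.79, the foot of the radical line on HE is 20.87 from H and the perpendicular offset is √(32.6² − 20.87²) = 25.04. Taking the left-of-HE solution: C = (37.56, 31.02).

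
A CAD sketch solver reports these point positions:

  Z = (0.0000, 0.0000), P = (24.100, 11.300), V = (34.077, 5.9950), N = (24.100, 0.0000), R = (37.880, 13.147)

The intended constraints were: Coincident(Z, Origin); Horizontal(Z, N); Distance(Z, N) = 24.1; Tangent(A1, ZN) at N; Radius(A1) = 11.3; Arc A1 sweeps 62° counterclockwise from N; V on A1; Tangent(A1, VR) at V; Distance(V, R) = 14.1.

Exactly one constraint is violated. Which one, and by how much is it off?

Distance(V, R) = 14.1 — off by 6.00.

Z = (0.00, 0.00) ✓; Z.y = 0.00, N.y = 0.00 ✓; |ZN| = 24.10 ✓; ∠(PN, NZ) = 90.00° ✓; |PN| = 11.30 ✓; bearing(P→V) − bearing(P→N) = 62.00° ✓; |PV| = 11.30 ✓; ∠(PV, VR) = 90.00° ✓; |VR| = 8.100 ✗.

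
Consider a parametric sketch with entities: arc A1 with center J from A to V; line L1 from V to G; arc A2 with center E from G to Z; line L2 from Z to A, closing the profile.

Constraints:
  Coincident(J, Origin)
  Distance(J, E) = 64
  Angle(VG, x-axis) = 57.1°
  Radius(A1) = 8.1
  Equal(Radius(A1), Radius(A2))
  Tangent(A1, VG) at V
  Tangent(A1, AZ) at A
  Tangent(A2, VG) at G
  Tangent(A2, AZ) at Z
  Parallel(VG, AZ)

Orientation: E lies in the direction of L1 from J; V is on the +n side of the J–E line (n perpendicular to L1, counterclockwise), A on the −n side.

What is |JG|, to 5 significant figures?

64.511

Tangency of A1 to both parallel lines with radius 8.1 puts V and A at J ± 8.1·n: V = (-6.8009, 4.3997), A = (6.8009, -4.3997). Equal radii place G and Z the same way about E: G = E + 8.1·n = (27.962, 58.135), Z = E − 8.1·n = (41.564, 49.336). Then |JG| = |G − J| = 64.511.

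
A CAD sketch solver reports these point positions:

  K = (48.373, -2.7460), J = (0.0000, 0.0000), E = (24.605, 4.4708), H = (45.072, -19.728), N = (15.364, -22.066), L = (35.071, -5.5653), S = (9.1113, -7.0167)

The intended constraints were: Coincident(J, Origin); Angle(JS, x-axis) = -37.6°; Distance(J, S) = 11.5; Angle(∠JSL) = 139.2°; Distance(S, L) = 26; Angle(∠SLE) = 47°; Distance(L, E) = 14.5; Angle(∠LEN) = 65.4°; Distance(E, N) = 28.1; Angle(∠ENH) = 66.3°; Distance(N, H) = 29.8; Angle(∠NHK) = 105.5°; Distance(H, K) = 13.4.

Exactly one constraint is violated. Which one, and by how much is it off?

Distance(H, K) = 13.4 — off by 3.90.

J = (0.00, 0.00) ✓; JS at -37.60° ✓; |JS| = 11.50 ✓; ∠JSL = 139.2° ✓; |SL| = 26.00 ✓; ∠SLE = 47.00° ✓; |LE| = 14.50 ✓; ∠LEN = 65.40° ✓; |EN| = 28.10 ✓; ∠ENH = 66.30° ✓; |NH| = 29.80 ✓; ∠NHK = 105.5° ✓; |HK| = 17.30 ✗.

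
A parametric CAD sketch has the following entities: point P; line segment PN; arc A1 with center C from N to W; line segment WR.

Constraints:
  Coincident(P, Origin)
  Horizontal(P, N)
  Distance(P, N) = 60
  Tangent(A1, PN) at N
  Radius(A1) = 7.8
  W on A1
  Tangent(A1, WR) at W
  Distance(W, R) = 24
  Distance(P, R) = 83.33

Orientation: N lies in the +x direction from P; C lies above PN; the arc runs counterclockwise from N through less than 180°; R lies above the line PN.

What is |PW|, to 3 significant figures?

66.5

P is at the origin; P and N share the same y with |PN| = 60.0 and N on the +x side, so N = (60.0, 0.00). The tangent condition forces CN to be normal to PN, so C = N + (0, 7.8) = (60.0, 7.80). Since CW ⟂ WR (tangency), |CR| = √(7.8² + 24.0²) = 25.2 regardless of where W sits on A1. So R lies on both circle(P, 83.33) and circle(C, 25.2); the above-PN intersection is R = (80.1, 23.1). W is the foot of the tangent from R: W = (66.4, 3.37).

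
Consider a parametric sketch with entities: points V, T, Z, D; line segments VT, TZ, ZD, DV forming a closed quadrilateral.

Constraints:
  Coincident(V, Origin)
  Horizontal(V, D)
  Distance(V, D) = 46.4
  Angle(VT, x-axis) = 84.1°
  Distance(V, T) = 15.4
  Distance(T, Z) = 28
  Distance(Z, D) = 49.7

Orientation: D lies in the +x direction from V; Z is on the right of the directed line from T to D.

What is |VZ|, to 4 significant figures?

12.60

V is at the origin; VD is horizontal with |VD| = 46.4 and D in +x, so D = (46.4, 0). VT runs at 84.1° with |VT| = 15.4, so T = (1.583, 15.32). Z is determined by |TZ| = 28.0 and |ZD| = 49.7 together: it lies at the intersection of circle(T, 28.0) and circle(D, 49.7). With |TD| = 47.36, the foot of the radical line on TD is 5.882 from T and the perpendicular offset is √(28.0² − 5.882²) = 27.38. Taking the right-of-TD solution: Z = (-1.706, -12.49).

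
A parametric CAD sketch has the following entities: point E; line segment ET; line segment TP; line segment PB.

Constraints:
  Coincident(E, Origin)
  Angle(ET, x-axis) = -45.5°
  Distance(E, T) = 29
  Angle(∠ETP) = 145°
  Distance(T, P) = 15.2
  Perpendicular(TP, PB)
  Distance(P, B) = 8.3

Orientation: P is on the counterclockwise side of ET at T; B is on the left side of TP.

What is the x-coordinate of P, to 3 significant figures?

35.3

E is at the origin; ET runs at -45.5° with length 29.0, so T = 29.0·(cos -45.5°, sin -45.5°) = (20.3, -20.7). ∠ETP = 145.0°, so TP runs at -45.5° + (180° − 145.0°) = -10.5° from the x-axis; with |TP| = 15.2, P = T + 15.2·(cos -10.5°, sin -10.5°) = (35.3, -23.5). So P.x = 35.3.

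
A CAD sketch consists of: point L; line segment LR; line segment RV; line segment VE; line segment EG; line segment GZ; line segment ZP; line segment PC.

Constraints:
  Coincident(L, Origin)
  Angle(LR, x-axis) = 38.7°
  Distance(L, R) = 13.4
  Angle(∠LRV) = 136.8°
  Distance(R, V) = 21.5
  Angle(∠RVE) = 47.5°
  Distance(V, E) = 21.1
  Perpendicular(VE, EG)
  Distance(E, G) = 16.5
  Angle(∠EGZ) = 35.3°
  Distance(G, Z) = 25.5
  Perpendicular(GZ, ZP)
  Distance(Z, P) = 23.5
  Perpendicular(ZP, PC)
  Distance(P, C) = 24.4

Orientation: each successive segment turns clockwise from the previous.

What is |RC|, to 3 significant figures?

28.7

GZ ⟂ ZP, so ZP runs at -102°; with |ZP| = 23.5, P = (25.4, -23.8). The perpendicularity gives PC at right angles to ZP, so PC runs at 168°; with |PC| = 24.4, C = (1.52, -18.9). Then |RC| = |C − R| = 28.7.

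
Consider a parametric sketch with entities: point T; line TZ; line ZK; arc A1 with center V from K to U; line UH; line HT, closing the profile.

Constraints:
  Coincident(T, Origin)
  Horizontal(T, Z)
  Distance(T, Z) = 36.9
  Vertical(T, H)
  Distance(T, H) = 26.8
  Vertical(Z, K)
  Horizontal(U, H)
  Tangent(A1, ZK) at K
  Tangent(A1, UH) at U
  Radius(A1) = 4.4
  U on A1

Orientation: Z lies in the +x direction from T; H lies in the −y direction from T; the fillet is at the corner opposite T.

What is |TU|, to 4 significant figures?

42.12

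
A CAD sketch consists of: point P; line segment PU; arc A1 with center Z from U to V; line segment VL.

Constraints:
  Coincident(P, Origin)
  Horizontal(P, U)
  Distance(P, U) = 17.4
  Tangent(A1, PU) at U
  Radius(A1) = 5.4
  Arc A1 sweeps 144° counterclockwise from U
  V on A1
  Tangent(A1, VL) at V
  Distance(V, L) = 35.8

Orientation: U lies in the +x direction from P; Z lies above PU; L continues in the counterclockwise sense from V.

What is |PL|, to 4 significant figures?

31.93

On A1, U sits at bearing -90° from Z; a 144° counterclockwise sweep puts V at bearing 54°, so V = Z + 5.4·(cos 54°, sin 54°) = (20.57, 9.769). A1 meets VL tangentially, so ZV is at right angles to VL, so VL runs along (−sin 54°, cos 54°); with |VL| = 35.8, L = (-8.389, 30.81). Then |PL| = |L − P| = 31.93.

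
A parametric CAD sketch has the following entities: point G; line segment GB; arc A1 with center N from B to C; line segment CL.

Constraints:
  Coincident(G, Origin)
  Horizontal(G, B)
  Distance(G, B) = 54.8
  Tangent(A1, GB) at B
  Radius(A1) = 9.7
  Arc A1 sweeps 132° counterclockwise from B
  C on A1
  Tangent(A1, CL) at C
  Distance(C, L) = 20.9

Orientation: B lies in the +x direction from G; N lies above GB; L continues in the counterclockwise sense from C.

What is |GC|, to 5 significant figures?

64.087

Since A1 is tangent to GB there, NB ⟂ GB, so N = B + (0, 9.7) = (54.800, 9.7000). On A1, B sits at bearing -90° from N; a 132° counterclockwise sweep puts C at bearing 42°, so C = N + 9.7·(cos 42°, sin 42°) = (62.009, 16.191). Then |GC| = |C − G| = 64.087.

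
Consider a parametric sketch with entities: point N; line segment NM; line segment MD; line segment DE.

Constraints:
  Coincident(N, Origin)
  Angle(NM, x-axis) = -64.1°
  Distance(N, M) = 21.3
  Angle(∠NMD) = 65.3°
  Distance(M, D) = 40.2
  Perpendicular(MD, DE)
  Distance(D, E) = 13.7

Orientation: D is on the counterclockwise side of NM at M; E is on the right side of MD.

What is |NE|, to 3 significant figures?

45.5

∠NMD = 65.3°, so MD runs at -64.1° + (180° − 65.3°) = 50.6° from the x-axis; with |MD| = 40.2, D = M + 40.2·(cos 50.6°, sin 50.6°) = (34.8, 11.9). MD ⟂ DE; with |DE| = 13.7 on the right of MD, E = D + 13.7·(0.773, -0.635) = (45.4, 3.21). Then |NE| = |E − N| = 45.5.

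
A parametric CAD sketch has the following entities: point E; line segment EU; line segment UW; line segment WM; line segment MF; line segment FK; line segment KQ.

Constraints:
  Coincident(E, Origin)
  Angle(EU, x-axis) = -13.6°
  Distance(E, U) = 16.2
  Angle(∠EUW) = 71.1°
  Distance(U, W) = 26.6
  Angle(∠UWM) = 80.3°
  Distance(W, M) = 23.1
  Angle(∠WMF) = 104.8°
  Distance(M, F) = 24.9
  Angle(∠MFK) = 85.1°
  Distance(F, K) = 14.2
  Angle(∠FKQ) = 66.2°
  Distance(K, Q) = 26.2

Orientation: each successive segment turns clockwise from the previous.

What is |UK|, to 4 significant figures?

10.99

E is at the origin; EU runs at -13.6° with length 16.2, so U = (15.75, -3.809). ∠EUW = 71.1° gives UW at -122.5° from the x-axis; with |UW| = 26.6, W = (1.454, -26.24). ∠UWM = 80.3° gives WM at 137.8° from the x-axis; with |WM| = 23.1, M = (-15.66, -10.73). ∠WMF = 104.8° gives MF at 62.60° from the x-axis; with |MF| = 24.9, F = (-4.200, 11.38). ∠MFK = 85.1° gives FK at -32.30° from the x-axis; with |FK| = 14.2, K = (7.803, 3.792). Then |UK| = |K − U| = 10.99.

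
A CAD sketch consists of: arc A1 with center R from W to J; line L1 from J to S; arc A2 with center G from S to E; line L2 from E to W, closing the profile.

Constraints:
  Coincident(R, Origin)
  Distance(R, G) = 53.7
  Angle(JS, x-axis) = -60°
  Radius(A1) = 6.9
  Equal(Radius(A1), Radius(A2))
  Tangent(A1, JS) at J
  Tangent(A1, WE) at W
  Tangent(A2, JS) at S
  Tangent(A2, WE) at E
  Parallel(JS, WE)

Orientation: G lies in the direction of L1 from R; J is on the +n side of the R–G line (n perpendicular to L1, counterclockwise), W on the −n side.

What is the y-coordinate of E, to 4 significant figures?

-49.96

The slot axis is L1's direction at -60.0°, so u = (cos -60.0°, sin -60.0°) = (0.5000, -0.8660) and n = (−sin -60.0°, cos -60.0°) = (0.8660, 0.5000). R is at the origin and G lies 53.7 along u from R, so G = 53.7·u = (26.85, -46.51). Tangency of A1 to both parallel lines with radius 6.9 puts J and W at R ± 6.9·n: J = (5.976, 3.450), W = (-5.976, -3.450). Equal radii place S and E the same way about G: S = G + 6.9·n = (32.83, -43.06), E = G − 6.9·n = (20.87, -49.96). So E.y = -49.96.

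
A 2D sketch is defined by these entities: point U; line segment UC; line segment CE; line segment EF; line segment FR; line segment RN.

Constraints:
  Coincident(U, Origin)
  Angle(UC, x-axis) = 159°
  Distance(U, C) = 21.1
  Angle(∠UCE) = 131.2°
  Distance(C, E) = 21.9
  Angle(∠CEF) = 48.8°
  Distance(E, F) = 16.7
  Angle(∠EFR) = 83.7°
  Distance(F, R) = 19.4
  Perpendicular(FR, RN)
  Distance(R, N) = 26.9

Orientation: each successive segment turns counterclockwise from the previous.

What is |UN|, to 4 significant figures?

47.69

U is at the origin; UC runs at 159.0° with length 21.1, so C = (-19.70, 7.562). ∠UCE = 131.2° gives CE at -152.2° from the x-axis; with |CE| = 21.9, E = (-39.07, -2.652). ∠CEF = 48.8° gives EF at -21.00° from the x-axis; with |EF| = 16.7, F = (-23.48, -8.637). ∠EFR = 83.7° gives FR at 75.30° from the x-axis; with |FR| = 19.4, R = (-18.56, 10.13). FR ⟂ RN, so RN runs at 165.3°; with |RN| = 26.9, N = (-44.58, 16.95). Then |UN| = |N − U| = 47.69.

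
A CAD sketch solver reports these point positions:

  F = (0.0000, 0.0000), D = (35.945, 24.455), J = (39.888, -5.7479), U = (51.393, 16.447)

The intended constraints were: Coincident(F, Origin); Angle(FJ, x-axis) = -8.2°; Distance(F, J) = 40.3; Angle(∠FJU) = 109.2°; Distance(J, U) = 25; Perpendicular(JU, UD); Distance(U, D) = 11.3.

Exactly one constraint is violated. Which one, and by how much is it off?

Distance(U, D) = 11.3 — off by 6.10.

F = (0.00, 0.00) ✓; FJ at -8.200° ✓; |FJ| = 40.30 ✓; ∠FJU = 109.2° ✓; |JU| = 25.00 ✓; ∠(JU, UD) = 90.00° ✓; |UD| = 17.40 ✗.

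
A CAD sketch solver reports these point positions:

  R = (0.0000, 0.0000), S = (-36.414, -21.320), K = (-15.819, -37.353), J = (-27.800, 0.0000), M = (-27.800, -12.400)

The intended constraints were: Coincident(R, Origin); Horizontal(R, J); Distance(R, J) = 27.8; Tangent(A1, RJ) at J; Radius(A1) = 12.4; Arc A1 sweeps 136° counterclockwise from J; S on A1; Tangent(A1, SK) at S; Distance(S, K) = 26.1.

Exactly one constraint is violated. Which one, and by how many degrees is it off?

Tangent(A1, SK) at S — off by 6.10°.

R = (0.00, 0.00) ✓; R.y = 0.00, J.y = 0.00 ✓; |RJ| = 27.80 ✓; ∠(MJ, JR) = 90.00° ✓; |MJ| = 12.40 ✓; bearing(M→S) − bearing(M→J) = 136.0° ✓; |MS| = 12.40 ✓; ∠(MS, SK) = 83.90° ✗; |SK| = 26.10 ✓.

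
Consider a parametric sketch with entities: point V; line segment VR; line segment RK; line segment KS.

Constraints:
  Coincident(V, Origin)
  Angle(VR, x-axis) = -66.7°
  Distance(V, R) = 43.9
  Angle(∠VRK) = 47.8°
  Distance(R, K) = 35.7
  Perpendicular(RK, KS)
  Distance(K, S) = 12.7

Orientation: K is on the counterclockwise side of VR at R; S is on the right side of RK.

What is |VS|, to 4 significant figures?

45.65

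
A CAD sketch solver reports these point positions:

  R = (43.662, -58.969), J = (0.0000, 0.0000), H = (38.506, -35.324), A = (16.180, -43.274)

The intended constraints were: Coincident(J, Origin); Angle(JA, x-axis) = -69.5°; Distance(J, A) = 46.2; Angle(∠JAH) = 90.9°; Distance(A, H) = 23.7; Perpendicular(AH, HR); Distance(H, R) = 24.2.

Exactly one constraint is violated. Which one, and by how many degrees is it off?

Perpendicular(AH, HR) — off by 7.30°.

J = (0.00, 0.00) ✓; JA at -69.50° ✓; |JA| = 46.20 ✓; ∠JAH = 90.90° ✓; |AH| = 23.70 ✓; ∠(AH, HR) = 97.30° ✗; |HR| = 24.20 ✓.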